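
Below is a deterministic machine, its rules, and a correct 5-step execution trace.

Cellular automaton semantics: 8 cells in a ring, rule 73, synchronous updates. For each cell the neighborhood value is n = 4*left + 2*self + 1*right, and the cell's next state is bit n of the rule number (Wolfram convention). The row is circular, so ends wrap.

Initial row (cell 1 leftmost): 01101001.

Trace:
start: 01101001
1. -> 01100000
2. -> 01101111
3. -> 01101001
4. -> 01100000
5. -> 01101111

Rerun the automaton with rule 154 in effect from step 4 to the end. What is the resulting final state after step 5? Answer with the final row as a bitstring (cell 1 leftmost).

10101101

(re-executing steps 4..5 under rule 154; state before step 4: 01101001)
4. -> 01000110
5. -> 10101101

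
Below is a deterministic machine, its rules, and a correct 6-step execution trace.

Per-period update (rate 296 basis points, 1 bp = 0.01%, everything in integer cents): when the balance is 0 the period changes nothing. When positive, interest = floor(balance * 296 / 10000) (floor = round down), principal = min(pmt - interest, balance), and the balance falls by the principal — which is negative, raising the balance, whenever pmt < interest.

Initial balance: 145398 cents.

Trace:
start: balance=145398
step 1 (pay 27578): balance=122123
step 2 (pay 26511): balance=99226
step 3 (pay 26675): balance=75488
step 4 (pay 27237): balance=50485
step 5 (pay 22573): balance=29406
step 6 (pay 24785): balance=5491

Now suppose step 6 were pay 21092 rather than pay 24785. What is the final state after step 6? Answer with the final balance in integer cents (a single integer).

9184

(re-executing from step 6 with the substitution; state before step 6: balance=29406)
step 6 (pay 21092): balance=9184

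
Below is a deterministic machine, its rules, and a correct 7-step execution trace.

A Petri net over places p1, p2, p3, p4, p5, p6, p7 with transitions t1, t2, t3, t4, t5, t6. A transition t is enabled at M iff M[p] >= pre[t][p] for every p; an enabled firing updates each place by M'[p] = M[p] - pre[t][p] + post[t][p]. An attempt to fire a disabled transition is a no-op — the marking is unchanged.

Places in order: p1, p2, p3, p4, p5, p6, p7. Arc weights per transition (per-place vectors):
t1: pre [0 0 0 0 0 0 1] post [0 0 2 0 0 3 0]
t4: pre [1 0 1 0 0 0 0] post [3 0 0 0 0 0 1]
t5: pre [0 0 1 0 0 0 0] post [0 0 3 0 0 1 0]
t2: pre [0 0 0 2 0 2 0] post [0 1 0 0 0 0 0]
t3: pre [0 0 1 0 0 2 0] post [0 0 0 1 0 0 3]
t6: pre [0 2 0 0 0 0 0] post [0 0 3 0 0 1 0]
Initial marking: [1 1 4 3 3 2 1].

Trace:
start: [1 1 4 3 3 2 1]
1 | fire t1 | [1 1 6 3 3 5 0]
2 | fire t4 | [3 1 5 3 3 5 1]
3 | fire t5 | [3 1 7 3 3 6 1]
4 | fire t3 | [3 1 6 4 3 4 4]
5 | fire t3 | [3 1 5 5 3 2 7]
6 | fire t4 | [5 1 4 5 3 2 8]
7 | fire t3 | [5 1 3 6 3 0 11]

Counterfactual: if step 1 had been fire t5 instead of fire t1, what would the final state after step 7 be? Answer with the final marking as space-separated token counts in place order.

(re-executing from step 1 with the substitution; state before step 1: [1 1 4 3 3 2 1])
1 | fire t5 | [1 1 6 3 3 3 1]
2 | fire t4 | [3 1 5 3 3 3 2]
3 | fire t5 | [3 1 7 3 3 4 2]
4 | fire t3 | [3 1 6 4 3 2 5]
5 | fire t3 | [3 1 5 5 3 0 8]
6 | fire t4 | [5 1 4 5 3 0 9]
7 | fire t3 | [5 1 4 5 3 0 9]

5 1 4 5 3 0 9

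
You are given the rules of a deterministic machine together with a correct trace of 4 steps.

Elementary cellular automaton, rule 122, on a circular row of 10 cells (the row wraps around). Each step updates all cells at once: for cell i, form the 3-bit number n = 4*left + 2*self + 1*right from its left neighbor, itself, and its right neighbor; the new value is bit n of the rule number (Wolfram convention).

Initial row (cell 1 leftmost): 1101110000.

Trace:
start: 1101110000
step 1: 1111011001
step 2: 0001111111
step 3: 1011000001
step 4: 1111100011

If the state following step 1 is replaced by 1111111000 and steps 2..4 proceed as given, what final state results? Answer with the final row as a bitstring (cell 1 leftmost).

state after step 1 := 1111111000
step 2: 1000001101
step 3: 1100011111
step 4: 0110110000

0110110000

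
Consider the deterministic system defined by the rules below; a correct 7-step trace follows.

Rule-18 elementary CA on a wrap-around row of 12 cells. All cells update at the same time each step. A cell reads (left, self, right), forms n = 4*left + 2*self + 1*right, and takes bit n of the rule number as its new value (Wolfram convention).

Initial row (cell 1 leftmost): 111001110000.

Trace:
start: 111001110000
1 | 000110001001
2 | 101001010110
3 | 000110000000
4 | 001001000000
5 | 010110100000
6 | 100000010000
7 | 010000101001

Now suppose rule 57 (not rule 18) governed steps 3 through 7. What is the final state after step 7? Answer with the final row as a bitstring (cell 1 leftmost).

(re-executing steps 3..7 under rule 57; state before step 3: 101001010110)
3 | 010100101101
4 | 101010011010
5 | 010101010101
6 | 101010101010
7 | 010101010101

010101010101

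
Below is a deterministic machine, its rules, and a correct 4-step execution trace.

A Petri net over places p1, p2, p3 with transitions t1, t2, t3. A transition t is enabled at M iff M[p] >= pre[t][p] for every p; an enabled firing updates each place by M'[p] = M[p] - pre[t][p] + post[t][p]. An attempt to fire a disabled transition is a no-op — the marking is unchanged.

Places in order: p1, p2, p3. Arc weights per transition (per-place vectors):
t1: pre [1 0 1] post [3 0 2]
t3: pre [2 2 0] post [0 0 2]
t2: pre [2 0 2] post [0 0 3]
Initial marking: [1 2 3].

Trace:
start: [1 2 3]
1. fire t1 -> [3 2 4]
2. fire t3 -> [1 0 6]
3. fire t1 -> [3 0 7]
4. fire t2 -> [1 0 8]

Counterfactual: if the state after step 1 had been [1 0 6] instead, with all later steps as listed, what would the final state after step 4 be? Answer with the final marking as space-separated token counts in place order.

state after step 1 := [1 0 6]
2. fire t3 -> [1 0 6]
3. fire t1 -> [3 0 7]
4. fire t2 -> [1 0 8]

1 0 8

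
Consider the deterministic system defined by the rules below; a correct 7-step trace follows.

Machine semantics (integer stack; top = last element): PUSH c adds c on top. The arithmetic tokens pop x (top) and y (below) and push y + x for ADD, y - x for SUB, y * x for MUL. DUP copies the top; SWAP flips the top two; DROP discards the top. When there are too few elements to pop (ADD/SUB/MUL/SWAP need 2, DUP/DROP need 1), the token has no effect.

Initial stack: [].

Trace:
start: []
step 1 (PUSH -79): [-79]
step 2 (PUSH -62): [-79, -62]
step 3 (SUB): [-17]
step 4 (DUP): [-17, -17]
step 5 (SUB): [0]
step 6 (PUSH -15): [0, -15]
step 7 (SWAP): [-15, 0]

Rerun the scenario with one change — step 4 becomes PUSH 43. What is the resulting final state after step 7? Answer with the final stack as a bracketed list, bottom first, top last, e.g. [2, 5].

(re-executing from step 4 with the substitution; state before step 4: [-17])
step 4 (PUSH 43): [-17, 43]
step 5 (SUB): [-60]
step 6 (PUSH -15): [-60, -15]
step 7 (SWAP): [-15, -60]

[-15, -60]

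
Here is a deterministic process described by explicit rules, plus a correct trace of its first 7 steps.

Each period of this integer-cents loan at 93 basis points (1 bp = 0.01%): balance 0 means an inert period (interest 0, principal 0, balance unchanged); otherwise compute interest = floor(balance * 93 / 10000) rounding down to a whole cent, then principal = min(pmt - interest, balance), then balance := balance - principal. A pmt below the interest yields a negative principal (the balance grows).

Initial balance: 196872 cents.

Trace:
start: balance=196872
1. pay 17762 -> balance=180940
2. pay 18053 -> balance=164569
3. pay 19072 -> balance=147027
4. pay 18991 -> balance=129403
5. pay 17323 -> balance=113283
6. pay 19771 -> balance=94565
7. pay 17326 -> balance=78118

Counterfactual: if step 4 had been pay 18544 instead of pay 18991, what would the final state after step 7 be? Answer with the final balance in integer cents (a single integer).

78577

(re-executing from step 4 with the substitution; state before step 4: balance=147027)
4. pay 18544 -> balance=129850
5. pay 17323 -> balance=113734
6. pay 19771 -> balance=95020
7. pay 17326 -> balance=78577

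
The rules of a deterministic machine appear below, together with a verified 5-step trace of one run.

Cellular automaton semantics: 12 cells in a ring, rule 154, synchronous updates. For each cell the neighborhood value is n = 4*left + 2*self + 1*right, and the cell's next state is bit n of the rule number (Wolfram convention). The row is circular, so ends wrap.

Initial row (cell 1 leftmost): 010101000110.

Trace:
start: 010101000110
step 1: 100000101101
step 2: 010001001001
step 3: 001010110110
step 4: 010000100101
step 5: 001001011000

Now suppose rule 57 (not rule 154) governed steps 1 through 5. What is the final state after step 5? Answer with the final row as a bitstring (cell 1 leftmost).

010101010101

(re-executing steps 1..5 under rule 57; state before step 1: 010101000110)
step 1: 001010110101
step 2: 100101101010
step 3: 010011010101
step 4: 101010101010
step 5: 010101010101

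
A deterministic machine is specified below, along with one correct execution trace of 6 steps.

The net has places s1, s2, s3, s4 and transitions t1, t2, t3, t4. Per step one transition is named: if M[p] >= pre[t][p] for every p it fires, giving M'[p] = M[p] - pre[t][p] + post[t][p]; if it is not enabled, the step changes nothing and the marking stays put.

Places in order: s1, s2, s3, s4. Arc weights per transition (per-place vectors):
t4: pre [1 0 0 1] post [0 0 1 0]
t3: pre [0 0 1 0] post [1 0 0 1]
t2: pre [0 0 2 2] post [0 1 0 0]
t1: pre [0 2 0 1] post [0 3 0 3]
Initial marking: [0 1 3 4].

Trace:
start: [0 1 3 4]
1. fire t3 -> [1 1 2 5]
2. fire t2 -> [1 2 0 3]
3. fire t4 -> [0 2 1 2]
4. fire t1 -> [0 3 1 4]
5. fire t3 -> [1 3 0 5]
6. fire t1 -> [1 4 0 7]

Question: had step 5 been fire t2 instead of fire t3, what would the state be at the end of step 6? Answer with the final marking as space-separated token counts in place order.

(re-executing from step 5 with the substitution; state before step 5: [0 3 1 4])
5. fire t2 -> [0 3 1 4]
6. fire t1 -> [0 4 1 6]

0 4 1 6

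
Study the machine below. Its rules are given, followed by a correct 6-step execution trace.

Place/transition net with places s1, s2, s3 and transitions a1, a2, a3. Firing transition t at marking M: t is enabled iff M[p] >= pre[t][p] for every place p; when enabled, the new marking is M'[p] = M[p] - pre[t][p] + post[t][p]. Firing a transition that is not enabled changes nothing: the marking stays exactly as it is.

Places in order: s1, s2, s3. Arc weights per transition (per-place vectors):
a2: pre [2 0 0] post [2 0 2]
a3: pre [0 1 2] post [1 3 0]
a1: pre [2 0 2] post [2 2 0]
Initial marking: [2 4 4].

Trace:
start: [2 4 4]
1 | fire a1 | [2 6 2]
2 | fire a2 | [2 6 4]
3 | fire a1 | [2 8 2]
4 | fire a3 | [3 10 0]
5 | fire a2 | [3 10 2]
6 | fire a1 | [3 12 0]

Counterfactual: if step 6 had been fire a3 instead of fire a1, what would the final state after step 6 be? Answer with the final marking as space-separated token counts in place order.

4 12 0

(re-executing from step 6 with the substitution; state before step 6: [3 10 2])
6 | fire a3 | [4 12 0]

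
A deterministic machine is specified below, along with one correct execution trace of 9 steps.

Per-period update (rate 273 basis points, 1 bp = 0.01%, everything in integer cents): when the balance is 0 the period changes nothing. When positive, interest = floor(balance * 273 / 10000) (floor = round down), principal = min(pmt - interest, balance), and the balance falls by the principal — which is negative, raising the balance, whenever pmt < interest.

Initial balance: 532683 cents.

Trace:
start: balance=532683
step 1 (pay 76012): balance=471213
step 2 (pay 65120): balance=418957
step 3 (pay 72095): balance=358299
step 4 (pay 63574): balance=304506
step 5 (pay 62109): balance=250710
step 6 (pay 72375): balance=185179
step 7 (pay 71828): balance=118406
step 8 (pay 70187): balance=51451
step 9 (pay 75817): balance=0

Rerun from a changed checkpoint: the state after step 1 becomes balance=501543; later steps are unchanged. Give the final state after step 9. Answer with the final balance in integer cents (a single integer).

state after step 1 := balance=501543
step 2 (pay 65120): balance=450115
step 3 (pay 72095): balance=390308
step 4 (pay 63574): balance=337389
step 5 (pay 62109): balance=284490
step 6 (pay 72375): balance=219881
step 7 (pay 71828): balance=154055
step 8 (pay 70187): balance=88073
step 9 (pay 75817): balance=14660

14660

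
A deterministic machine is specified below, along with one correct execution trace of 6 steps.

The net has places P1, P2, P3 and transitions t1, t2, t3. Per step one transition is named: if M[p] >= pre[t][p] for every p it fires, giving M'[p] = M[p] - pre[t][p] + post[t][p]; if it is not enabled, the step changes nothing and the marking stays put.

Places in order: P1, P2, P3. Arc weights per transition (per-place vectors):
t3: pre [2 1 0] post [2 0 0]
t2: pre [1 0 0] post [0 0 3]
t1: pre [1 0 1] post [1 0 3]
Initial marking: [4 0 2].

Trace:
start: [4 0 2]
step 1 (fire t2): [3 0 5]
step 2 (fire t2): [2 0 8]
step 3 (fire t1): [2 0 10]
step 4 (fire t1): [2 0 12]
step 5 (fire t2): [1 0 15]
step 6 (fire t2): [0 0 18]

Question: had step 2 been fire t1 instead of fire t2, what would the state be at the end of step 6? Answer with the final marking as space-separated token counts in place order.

1 0 17

(re-executing from step 2 with the substitution; state before step 2: [3 0 5])
step 2 (fire t1): [3 0 7]
step 3 (fire t1): [3 0 9]
step 4 (fire t1): [3 0 11]
step 5 (fire t2): [2 0 14]
step 6 (fire t2): [1 0 17]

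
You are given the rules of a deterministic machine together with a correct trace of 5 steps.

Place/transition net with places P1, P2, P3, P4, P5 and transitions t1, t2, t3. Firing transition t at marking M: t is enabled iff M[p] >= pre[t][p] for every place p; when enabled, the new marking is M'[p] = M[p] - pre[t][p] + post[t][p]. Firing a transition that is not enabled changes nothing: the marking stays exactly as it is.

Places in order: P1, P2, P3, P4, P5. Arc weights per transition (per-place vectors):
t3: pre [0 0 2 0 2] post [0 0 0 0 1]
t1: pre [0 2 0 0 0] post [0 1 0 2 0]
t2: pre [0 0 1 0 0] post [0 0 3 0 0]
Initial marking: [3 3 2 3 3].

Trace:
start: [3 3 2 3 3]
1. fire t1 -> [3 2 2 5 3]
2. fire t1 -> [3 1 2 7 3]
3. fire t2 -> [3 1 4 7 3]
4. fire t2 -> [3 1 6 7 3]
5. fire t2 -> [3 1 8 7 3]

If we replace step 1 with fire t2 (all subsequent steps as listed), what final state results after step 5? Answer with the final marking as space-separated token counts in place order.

3 2 10 5 3

(re-executing from step 1 with the substitution; state before step 1: [3 3 2 3 3])
1. fire t2 -> [3 3 4 3 3]
2. fire t1 -> [3 2 4 5 3]
3. fire t2 -> [3 2 6 5 3]
4. fire t2 -> [3 2 8 5 3]
5. fire t2 -> [3 2 10 5 3]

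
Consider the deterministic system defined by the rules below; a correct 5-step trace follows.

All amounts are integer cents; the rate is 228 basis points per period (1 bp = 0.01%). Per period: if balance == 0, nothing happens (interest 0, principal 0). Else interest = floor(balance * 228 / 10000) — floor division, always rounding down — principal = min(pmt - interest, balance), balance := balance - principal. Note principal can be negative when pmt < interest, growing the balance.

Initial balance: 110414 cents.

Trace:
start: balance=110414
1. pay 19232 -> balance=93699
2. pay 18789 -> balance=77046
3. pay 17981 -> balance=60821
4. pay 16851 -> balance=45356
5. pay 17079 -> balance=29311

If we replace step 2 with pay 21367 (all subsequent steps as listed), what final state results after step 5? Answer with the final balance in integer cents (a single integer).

(re-executing from step 2 with the substitution; state before step 2: balance=93699)
2. pay 21367 -> balance=74468
3. pay 17981 -> balance=58184
4. pay 16851 -> balance=42659
5. pay 17079 -> balance=26552

26552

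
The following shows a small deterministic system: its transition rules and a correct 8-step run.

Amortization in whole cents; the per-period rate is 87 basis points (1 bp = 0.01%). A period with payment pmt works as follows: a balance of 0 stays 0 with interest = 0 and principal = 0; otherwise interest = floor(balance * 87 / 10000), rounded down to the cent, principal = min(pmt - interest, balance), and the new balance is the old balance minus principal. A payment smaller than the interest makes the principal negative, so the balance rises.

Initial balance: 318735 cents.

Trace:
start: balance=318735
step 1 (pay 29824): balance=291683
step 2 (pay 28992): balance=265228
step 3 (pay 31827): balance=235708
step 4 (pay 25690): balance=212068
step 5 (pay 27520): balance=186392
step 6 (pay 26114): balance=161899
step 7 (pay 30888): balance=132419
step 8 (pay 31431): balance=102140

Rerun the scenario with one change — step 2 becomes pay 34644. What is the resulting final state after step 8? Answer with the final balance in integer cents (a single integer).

(re-executing from step 2 with the substitution; state before step 2: balance=291683)
step 2 (pay 34644): balance=259576
step 3 (pay 31827): balance=230007
step 4 (pay 25690): balance=206318
step 5 (pay 27520): balance=180592
step 6 (pay 26114): balance=156049
step 7 (pay 30888): balance=126518
step 8 (pay 31431): balance=96187

96187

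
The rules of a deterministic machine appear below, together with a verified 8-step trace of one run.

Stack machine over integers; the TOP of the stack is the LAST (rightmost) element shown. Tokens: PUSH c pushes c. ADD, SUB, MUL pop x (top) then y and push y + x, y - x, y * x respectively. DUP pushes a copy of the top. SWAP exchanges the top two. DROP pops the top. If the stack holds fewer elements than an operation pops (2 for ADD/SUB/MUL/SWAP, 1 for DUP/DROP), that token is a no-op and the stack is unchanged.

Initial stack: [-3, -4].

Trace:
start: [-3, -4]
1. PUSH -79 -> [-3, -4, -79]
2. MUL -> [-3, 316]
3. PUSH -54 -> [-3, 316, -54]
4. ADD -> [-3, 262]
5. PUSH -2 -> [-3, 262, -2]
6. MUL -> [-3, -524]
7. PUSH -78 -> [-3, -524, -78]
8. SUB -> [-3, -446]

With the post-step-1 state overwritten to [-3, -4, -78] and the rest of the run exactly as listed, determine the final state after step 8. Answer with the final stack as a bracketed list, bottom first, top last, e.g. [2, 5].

[-3, -438]

state after step 1 := [-3, -4, -78]
2. MUL -> [-3, 312]
3. PUSH -54 -> [-3, 312, -54]
4. ADD -> [-3, 258]
5. PUSH -2 -> [-3, 258, -2]
6. MUL -> [-3, -516]
7. PUSH -78 -> [-3, -516, -78]
8. SUB -> [-3, -438]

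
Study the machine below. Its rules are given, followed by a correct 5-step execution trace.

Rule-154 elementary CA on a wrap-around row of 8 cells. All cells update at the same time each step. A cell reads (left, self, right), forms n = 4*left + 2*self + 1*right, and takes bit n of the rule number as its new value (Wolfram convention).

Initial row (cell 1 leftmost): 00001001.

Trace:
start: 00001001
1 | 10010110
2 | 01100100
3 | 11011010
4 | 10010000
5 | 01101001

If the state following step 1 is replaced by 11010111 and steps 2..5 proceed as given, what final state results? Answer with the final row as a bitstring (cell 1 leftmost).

01111101

state after step 1 := 11010111
2 | 10000111
3 | 01001111
4 | 00111110
5 | 01111101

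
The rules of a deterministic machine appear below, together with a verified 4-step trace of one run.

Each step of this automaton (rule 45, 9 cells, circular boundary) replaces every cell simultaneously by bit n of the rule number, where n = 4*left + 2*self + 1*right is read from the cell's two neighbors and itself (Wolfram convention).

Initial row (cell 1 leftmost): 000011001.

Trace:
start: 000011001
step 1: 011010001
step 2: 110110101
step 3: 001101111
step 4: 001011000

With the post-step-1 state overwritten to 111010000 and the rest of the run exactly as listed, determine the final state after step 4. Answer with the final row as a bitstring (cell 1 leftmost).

000111011

state after step 1 := 111010000
step 2: 100110110
step 3: 100101101
step 4: 000111011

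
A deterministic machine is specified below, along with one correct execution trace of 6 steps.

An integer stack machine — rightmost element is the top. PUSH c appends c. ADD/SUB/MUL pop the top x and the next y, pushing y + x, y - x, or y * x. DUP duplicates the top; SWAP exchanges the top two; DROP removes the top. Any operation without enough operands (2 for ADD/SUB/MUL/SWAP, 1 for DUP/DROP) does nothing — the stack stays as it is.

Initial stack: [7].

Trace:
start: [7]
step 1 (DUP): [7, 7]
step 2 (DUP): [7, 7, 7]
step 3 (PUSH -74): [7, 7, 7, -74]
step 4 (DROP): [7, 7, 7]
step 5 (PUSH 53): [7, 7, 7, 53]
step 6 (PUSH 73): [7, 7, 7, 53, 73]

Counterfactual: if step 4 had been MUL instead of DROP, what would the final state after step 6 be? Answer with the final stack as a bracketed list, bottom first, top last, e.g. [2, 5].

(re-executing from step 4 with the substitution; state before step 4: [7, 7, 7, -74])
step 4 (MUL): [7, 7, -518]
step 5 (PUSH 53): [7, 7, -518, 53]
step 6 (PUSH 73): [7, 7, -518, 53, 73]

[7, 7, -518, 53, 73]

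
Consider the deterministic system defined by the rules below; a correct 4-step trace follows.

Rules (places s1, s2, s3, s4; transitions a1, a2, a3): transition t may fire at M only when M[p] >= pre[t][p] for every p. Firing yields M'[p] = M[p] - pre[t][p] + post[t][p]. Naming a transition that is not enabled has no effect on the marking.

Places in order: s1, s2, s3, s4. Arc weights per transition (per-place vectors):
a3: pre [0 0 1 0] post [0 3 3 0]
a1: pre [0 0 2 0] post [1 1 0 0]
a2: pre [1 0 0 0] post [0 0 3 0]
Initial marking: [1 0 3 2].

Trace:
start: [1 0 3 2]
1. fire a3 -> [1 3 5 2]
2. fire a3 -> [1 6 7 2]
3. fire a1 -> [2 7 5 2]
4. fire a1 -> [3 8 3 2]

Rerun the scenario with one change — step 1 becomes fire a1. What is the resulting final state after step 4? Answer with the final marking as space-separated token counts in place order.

(re-executing from step 1 with the substitution; state before step 1: [1 0 3 2])
1. fire a1 -> [2 1 1 2]
2. fire a3 -> [2 4 3 2]
3. fire a1 -> [3 5 1 2]
4. fire a1 -> [3 5 1 2]

3 5 1 2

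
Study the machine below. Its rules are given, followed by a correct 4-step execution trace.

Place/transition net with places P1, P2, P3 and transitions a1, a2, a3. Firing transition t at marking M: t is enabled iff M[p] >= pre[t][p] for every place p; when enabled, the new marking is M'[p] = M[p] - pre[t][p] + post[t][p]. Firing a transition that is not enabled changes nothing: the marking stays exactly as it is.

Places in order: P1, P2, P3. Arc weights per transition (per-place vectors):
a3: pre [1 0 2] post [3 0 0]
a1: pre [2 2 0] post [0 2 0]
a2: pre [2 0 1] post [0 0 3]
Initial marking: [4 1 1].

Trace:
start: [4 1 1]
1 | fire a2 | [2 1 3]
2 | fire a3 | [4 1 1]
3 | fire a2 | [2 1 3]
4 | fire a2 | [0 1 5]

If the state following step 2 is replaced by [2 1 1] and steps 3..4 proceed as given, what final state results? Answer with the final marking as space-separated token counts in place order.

state after step 2 := [2 1 1]
3 | fire a2 | [0 1 3]
4 | fire a2 | [0 1 3]

0 1 3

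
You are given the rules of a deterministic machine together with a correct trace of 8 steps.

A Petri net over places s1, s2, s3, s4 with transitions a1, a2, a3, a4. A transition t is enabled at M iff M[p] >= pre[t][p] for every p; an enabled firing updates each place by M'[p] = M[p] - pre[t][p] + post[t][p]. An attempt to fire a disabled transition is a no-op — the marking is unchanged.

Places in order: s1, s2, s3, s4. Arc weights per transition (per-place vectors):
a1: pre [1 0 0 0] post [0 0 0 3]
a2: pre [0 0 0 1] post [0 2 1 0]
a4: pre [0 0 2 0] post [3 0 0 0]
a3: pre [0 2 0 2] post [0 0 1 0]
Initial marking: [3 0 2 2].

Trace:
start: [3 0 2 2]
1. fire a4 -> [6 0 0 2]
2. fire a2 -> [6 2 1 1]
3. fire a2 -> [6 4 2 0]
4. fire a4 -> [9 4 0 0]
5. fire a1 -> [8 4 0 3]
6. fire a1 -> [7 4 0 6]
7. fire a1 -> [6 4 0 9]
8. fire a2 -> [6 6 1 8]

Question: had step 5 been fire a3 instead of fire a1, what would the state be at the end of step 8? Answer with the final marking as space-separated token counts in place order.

(re-executing from step 5 with the substitution; state before step 5: [9 4 0 0])
5. fire a3 -> [9 4 0 0]
6. fire a1 -> [8 4 0 3]
7. fire a1 -> [7 4 0 6]
8. fire a2 -> [7 6 1 5]

7 6 1 5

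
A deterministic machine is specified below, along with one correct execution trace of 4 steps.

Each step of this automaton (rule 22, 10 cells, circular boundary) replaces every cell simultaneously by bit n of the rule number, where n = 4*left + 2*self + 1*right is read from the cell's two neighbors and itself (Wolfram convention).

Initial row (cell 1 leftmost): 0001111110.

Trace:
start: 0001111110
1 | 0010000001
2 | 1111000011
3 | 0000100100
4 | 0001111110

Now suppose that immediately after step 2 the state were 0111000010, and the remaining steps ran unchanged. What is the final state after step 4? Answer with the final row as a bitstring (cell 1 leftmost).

state after step 2 := 0111000010
3 | 1000100111
4 | 0101111000

0101111000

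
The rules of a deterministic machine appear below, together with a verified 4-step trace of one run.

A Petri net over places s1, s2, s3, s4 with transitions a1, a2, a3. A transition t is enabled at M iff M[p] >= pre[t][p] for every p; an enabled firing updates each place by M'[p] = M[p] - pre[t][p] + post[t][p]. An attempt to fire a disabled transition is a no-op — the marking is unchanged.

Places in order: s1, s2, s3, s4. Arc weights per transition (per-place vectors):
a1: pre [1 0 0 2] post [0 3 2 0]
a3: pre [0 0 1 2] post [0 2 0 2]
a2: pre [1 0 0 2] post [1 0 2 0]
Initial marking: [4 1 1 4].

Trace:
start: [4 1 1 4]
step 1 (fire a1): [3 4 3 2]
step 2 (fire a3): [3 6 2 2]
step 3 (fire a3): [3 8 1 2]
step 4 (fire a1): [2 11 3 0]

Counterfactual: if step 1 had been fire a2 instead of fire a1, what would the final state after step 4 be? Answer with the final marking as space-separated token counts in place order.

3 8 3 0

(re-executing from step 1 with the substitution; state before step 1: [4 1 1 4])
step 1 (fire a2): [4 1 3 2]
step 2 (fire a3): [4 3 2 2]
step 3 (fire a3): [4 5 1 2]
step 4 (fire a1): [3 8 3 0]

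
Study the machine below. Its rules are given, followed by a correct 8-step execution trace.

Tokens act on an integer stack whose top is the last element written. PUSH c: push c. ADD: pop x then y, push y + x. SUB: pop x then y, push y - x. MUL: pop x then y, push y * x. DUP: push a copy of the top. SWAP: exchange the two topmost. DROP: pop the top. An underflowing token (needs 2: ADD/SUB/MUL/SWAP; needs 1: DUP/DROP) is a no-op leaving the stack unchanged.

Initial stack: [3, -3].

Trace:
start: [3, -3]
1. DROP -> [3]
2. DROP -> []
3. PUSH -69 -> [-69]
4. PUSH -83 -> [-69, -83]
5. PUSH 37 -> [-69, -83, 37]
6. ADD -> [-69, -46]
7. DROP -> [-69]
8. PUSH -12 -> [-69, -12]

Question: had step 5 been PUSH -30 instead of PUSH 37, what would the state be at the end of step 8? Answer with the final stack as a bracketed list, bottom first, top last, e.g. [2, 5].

[-69, -12]

(re-executing from step 5 with the substitution; state before step 5: [-69, -83])
5. PUSH -30 -> [-69, -83, -30]
6. ADD -> [-69, -113]
7. DROP -> [-69]
8. PUSH -12 -> [-69, -12]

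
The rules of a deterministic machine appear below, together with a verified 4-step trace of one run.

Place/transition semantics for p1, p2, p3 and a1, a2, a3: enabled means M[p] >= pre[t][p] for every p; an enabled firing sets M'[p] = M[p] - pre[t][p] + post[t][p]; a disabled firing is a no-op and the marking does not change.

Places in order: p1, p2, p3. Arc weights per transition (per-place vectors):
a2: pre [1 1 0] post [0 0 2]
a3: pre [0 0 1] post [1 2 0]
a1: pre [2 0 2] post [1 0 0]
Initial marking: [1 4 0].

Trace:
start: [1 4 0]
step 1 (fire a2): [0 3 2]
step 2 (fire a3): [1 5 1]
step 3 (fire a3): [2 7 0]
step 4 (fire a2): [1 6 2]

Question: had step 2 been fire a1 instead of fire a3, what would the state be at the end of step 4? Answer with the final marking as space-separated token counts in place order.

(re-executing from step 2 with the substitution; state before step 2: [0 3 2])
step 2 (fire a1): [0 3 2]
step 3 (fire a3): [1 5 1]
step 4 (fire a2): [0 4 3]

0 4 3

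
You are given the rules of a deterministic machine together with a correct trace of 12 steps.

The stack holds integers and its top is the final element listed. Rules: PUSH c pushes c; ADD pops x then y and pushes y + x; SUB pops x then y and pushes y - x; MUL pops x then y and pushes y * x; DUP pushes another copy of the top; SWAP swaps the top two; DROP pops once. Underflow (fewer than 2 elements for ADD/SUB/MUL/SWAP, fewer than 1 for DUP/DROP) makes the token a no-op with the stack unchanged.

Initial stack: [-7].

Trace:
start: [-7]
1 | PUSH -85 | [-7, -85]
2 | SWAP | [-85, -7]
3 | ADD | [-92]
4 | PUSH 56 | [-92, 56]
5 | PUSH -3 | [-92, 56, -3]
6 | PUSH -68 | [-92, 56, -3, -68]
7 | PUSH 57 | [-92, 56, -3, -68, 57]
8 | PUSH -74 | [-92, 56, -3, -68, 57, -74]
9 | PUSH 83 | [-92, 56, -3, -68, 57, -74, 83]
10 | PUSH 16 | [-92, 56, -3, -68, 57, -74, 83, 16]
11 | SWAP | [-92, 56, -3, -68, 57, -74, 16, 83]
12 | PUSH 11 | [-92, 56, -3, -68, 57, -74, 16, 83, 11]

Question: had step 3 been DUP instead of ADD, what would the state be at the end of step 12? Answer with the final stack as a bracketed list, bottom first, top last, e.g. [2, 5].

[-85, -7, -7, 56, -3, -68, 57, -74, 16, 83, 11]

(re-executing from step 3 with the substitution; state before step 3: [-85, -7])
3 | DUP | [-85, -7, -7]
4 | PUSH 56 | [-85, -7, -7, 56]
5 | PUSH -3 | [-85, -7, -7, 56, -3]
6 | PUSH -68 | [-85, -7, -7, 56, -3, -68]
7 | PUSH 57 | [-85, -7, -7, 56, -3, -68, 57]
8 | PUSH -74 | [-85, -7, -7, 56, -3, -68, 57, -74]
9 | PUSH 83 | [-85, -7, -7, 56, -3, -68, 57, -74, 83]
10 | PUSH 16 | [-85, -7, -7, 56, -3, -68, 57, -74, 83, 16]
11 | SWAP | [-85, -7, -7, 56, -3, -68, 57, -74, 16, 83]
12 | PUSH 11 | [-85, -7, -7, 56, -3, -68, 57, -74, 16, 83, 11]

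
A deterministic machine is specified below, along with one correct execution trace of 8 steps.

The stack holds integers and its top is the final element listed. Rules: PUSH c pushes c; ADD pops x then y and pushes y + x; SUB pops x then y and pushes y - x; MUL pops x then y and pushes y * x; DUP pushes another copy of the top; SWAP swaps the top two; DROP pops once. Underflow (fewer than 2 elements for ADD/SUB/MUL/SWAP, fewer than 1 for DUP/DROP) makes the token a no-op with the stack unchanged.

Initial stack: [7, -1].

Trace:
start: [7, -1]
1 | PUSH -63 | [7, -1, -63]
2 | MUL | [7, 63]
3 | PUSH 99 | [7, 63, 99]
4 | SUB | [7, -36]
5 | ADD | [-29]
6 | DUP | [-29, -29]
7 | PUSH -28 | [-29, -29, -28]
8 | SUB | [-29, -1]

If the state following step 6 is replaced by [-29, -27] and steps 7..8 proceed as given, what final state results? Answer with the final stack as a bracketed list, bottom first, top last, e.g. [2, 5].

state after step 6 := [-29, -27]
7 | PUSH -28 | [-29, -27, -28]
8 | SUB | [-29, 1]

[-29, 1]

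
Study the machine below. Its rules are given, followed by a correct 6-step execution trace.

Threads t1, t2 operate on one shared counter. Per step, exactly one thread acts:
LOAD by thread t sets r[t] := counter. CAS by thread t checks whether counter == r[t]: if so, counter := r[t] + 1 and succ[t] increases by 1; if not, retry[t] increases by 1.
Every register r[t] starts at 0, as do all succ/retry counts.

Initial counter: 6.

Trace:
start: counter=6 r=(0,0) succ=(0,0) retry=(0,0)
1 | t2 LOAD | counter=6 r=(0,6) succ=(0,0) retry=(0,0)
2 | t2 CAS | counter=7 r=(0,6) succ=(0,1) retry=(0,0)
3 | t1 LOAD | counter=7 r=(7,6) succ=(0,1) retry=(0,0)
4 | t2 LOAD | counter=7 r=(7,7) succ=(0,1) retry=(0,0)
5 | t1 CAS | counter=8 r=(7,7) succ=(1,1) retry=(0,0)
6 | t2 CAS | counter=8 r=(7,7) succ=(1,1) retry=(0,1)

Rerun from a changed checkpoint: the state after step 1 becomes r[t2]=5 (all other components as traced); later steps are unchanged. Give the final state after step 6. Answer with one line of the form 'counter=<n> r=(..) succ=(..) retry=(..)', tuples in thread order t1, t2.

state after step 1 := counter=6 r=(0,5) succ=(0,0) retry=(0,0)
2 | t2 CAS | counter=6 r=(0,5) succ=(0,0) retry=(0,1)
3 | t1 LOAD | counter=6 r=(6,5) succ=(0,0) retry=(0,1)
4 | t2 LOAD | counter=6 r=(6,6) succ=(0,0) retry=(0,1)
5 | t1 CAS | counter=7 r=(6,6) succ=(1,0) retry=(0,1)
6 | t2 CAS | counter=7 r=(6,6) succ=(1,0) retry=(0,2)

counter=7 r=(6,6) succ=(1,0) retry=(0,2)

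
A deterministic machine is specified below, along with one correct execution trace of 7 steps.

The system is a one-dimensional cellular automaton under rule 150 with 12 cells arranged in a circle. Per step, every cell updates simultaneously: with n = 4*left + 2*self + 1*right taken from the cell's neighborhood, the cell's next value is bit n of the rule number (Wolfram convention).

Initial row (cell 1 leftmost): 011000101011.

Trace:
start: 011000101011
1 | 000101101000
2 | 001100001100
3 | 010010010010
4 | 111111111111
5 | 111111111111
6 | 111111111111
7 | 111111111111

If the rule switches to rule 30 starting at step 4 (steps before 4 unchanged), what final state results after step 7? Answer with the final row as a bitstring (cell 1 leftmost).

(re-executing steps 4..7 under rule 30; state before step 4: 010010010010)
4 | 111111111111
5 | 000000000000
6 | 000000000000
7 | 000000000000

000000000000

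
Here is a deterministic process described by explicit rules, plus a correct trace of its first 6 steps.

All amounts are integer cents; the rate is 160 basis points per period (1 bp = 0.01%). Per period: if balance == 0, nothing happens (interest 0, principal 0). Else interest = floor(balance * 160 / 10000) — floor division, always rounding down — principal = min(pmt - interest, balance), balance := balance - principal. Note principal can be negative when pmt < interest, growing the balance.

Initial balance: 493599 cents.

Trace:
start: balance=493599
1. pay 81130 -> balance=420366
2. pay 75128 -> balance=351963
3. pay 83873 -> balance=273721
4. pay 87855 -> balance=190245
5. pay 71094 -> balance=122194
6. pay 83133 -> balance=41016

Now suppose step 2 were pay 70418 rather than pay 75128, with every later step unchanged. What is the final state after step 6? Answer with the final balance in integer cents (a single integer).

(re-executing from step 2 with the substitution; state before step 2: balance=420366)
2. pay 70418 -> balance=356673
3. pay 83873 -> balance=278506
4. pay 87855 -> balance=195107
5. pay 71094 -> balance=127134
6. pay 83133 -> balance=46035

46035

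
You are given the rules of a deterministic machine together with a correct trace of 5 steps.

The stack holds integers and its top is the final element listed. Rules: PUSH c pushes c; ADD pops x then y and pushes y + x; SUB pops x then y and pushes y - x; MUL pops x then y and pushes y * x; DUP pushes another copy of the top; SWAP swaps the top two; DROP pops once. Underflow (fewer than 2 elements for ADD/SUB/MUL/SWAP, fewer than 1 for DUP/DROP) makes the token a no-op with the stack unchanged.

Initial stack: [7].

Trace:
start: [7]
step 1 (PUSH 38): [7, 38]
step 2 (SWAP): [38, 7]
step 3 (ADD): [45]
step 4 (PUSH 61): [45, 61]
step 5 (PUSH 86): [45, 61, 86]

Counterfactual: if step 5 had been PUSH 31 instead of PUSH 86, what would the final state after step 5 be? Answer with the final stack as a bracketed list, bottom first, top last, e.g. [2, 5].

[45, 61, 31]

(re-executing from step 5 with the substitution; state before step 5: [45, 61])
step 5 (PUSH 31): [45, 61, 31]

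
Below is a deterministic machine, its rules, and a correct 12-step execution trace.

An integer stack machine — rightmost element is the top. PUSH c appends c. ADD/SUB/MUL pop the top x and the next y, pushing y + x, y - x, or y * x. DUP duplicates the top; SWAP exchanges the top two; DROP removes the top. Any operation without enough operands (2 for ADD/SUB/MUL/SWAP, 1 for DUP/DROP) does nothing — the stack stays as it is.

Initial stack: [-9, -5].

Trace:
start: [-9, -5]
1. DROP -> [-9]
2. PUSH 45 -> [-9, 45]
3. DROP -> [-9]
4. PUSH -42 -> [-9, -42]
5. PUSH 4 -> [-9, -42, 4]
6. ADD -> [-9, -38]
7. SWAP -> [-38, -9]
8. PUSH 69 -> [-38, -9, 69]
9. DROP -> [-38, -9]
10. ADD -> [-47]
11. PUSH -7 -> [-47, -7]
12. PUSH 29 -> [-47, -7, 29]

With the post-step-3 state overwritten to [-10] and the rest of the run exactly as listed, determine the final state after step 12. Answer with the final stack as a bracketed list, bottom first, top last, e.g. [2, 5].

state after step 3 := [-10]
4. PUSH -42 -> [-10, -42]
5. PUSH 4 -> [-10, -42, 4]
6. ADD -> [-10, -38]
7. SWAP -> [-38, -10]
8. PUSH 69 -> [-38, -10, 69]
9. DROP -> [-38, -10]
10. ADD -> [-48]
11. PUSH -7 -> [-48, -7]
12. PUSH 29 -> [-48, -7, 29]

[-48, -7, 29]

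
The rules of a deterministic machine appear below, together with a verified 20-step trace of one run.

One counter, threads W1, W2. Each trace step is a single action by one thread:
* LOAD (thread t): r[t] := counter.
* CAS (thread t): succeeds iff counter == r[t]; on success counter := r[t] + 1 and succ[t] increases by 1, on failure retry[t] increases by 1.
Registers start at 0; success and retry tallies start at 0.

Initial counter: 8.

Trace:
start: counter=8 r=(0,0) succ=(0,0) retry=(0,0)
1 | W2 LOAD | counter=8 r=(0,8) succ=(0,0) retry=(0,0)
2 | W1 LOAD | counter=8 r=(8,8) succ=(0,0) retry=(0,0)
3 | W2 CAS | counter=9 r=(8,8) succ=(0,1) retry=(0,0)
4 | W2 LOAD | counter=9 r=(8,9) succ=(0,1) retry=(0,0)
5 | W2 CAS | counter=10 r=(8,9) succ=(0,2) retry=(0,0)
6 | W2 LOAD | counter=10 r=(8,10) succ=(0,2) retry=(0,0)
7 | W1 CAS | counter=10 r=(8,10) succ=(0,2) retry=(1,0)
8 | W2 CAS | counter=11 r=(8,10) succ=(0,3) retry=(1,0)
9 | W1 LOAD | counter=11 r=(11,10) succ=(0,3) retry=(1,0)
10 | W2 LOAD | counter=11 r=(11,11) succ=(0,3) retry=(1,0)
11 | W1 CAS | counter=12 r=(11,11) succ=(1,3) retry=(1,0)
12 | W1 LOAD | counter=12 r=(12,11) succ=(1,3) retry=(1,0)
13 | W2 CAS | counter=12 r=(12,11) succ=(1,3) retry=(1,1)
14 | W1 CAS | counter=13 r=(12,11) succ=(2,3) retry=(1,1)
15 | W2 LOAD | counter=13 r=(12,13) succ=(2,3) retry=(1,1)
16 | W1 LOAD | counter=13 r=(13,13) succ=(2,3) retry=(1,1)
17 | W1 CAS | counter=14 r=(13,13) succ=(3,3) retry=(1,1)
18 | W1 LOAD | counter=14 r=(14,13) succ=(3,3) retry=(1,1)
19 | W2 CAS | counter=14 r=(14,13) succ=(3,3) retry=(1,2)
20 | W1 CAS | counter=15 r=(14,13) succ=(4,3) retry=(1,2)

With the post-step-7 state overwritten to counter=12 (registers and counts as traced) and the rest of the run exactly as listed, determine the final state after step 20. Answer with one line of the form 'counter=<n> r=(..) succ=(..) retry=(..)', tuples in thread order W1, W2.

counter=16 r=(15,14) succ=(4,2) retry=(1,3)

state after step 7 := counter=12 r=(8,10) succ=(0,2) retry=(1,0)
8 | W2 CAS | counter=12 r=(8,10) succ=(0,2) retry=(1,1)
9 | W1 LOAD | counter=12 r=(12,10) succ=(0,2) retry=(1,1)
10 | W2 LOAD | counter=12 r=(12,12) succ=(0,2) retry=(1,1)
11 | W1 CAS | counter=13 r=(12,12) succ=(1,2) retry=(1,1)
12 | W1 LOAD | counter=13 r=(13,12) succ=(1,2) retry=(1,1)
13 | W2 CAS | counter=13 r=(13,12) succ=(1,2) retry=(1,2)
14 | W1 CAS | counter=14 r=(13,12) succ=(2,2) retry=(1,2)
15 | W2 LOAD | counter=14 r=(13,14) succ=(2,2) retry=(1,2)
16 | W1 LOAD | counter=14 r=(14,14) succ=(2,2) retry=(1,2)
17 | W1 CAS | counter=15 r=(14,14) succ=(3,2) retry=(1,2)
18 | W1 LOAD | counter=15 r=(15,14) succ=(3,2) retry=(1,2)
19 | W2 CAS | counter=15 r=(15,14) succ=(3,2) retry=(1,3)
20 | W1 CAS | counter=16 r=(15,14) succ=(4,2) retry=(1,3)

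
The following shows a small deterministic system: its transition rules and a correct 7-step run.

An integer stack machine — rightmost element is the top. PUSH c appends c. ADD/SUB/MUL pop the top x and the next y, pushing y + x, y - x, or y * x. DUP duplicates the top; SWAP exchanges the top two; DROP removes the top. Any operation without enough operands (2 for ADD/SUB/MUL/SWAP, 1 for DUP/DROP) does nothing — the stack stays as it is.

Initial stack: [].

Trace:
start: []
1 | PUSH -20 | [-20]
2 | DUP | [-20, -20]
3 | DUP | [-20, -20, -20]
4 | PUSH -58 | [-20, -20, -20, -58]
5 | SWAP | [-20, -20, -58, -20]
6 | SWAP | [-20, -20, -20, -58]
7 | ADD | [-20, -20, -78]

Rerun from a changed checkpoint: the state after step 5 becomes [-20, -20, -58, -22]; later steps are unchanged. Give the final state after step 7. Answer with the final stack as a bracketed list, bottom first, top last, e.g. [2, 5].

state after step 5 := [-20, -20, -58, -22]
6 | SWAP | [-20, -20, -22, -58]
7 | ADD | [-20, -20, -80]

[-20, -20, -80]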